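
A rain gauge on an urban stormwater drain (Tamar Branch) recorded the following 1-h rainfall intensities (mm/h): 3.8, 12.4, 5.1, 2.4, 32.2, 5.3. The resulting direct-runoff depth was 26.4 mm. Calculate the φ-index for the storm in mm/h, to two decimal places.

φ ≈ 9.10 mm/h

Only the 2 blocks with intensity above φ contribute runoff: 12.4, 32.2 mm/h.
Σ(I−φ)·Δt = d  ⇒  (12.4+32.2 − 2φ)·1 = 26.4
φ = (44.60 − 26.4/1) / 2 = 9.10 mm/h.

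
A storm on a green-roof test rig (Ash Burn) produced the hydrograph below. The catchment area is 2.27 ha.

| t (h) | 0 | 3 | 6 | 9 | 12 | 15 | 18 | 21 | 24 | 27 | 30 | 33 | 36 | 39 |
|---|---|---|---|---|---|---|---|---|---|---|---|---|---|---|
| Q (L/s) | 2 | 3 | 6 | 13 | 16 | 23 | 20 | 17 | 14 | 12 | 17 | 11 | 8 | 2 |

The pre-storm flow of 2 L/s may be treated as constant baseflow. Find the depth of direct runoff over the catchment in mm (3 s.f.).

Direct runoff: 0.0, 1.0, 4.0, 11.0, 14.0, 21.0, 18.0, 15.0, 12.0, 10.0, 15.0, 9.0, 6.0, 0.0 L/s; ΣQ_DR = 136.0 L/s.
V = ΣQ_DR · Δt = 136.0 × 10800 s = 1.469 × 10^6 L.
Over A = 2.27 ha, depth = V / A = 64.7 mm.

d ≈ 64.7 mm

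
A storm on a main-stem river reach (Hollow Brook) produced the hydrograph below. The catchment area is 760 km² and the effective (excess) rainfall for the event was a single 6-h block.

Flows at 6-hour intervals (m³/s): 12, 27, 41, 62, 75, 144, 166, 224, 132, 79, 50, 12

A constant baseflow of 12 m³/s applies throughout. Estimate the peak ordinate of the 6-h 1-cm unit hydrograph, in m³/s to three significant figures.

U_p ≈ 84.8 m³/s

Direct runoff: 0.0, 15.0, 29.0, 50.0, 63.0, 132.0, 154.0, 212.0, 120.0, 67.0, 38.0, 0.0 m³/s; ΣQ_DR = 880.0 m³/s, peak = 212.0 m³/s.
Runoff depth d = ΣQ_DR·Δt / A = 880.0 × 21600 / (760 km²) = 25.01 mm.
The 1-cm UH is the DRH scaled by (10 mm)/d, so U_p = 212.0 × 10/25.01 = 84.8 m³/s.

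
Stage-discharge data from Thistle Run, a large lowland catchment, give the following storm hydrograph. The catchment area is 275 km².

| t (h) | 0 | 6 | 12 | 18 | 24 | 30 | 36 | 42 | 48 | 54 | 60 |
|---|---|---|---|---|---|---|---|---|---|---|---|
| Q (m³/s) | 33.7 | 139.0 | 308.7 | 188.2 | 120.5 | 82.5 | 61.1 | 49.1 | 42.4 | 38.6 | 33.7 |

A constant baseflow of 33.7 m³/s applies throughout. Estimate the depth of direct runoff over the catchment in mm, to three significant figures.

d ≈ 57.1 mm

Direct runoff: 0.0, 105.3, 275.0, 154.5, 86.8, 48.8, 27.4, 15.4, 8.7, 4.9, 0.0 m³/s; ΣQ_DR = 726.8 m³/s.
V = ΣQ_DR · Δt = 726.8 × 21600 s = 1.570 × 10^7 m³.
Over A = 275 km², depth = V / A = 57.1 mm.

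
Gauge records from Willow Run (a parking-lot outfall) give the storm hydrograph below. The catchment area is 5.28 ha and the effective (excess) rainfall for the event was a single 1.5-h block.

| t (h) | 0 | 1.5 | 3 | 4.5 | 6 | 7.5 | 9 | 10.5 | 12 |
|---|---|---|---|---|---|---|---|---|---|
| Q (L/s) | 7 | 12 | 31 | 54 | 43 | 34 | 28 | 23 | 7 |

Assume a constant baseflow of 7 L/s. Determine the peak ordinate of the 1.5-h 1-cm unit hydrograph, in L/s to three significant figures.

Direct runoff: 0.0, 5.0, 24.0, 47.0, 36.0, 27.0, 21.0, 16.0, 0.0 L/s; ΣQ_DR = 176.0 L/s, peak = 47.0 L/s.
Runoff depth d = ΣQ_DR·Δt / A = 176.0 × 5400 / (5.28 ha) = 18.00 mm.
The 1-cm UH is the DRH scaled by (10 mm)/d, so U_p = 47.0 × 10/18.00 = 26.1 L/s.

U_p ≈ 26.1 L/s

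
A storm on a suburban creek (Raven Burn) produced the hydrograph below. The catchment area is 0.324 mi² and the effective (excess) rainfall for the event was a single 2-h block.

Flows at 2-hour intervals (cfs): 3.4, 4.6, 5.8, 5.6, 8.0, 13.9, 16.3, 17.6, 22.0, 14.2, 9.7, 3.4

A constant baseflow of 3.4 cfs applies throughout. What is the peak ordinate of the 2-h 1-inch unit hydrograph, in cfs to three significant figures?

U_p ≈ 23.2 cfs

Direct runoff: 0.0, 1.2, 2.4, 2.2, 4.6, 10.5, 12.9, 14.2, 18.6, 10.8, 6.3, 0.0 cfs; ΣQ_DR = 83.70 cfs, peak = 18.6 cfs.
Runoff depth d = ΣQ_DR·Δt / A = 83.70 × 7200 / (0.324 mi²) = 0.8006 in.
The 1-inch UH is the DRH scaled by (1 in)/d, so U_p = 18.6 × 1/0.8006 = 23.2 cfs.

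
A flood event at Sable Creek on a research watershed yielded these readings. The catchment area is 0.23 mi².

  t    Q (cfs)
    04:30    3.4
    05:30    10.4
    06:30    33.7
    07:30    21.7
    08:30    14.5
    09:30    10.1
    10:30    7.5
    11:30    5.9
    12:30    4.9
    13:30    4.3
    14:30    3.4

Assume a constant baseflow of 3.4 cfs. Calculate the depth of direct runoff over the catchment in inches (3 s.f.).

Direct runoff: 0.0, 7.0, 30.3, 18.3, 11.1, 6.7, 4.1, 2.5, 1.5, 0.9, 0.0 cfs; ΣQ_DR = 82.40 cfs.
V = ΣQ_DR · Δt = 82.40 × 3600 s = 2.966 × 10^5 ft³.
Over A = 0.23 mi², depth = V / A = 0.555 in.

d ≈ 0.555 in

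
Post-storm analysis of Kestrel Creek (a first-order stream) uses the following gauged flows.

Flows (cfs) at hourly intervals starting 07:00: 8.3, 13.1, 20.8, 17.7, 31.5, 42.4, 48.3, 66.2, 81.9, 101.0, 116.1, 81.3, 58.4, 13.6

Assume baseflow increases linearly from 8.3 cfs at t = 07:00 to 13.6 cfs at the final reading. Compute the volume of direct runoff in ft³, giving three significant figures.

V ≈ 1.97 × 10^6 ft³

Direct-runoff ordinates (Q − Q_b): 0.00, 4.39, 11.68, 8.18, 21.57, 32.06, 37.55, 55.05, 70.34, 89.03, 103.72, 68.52, 45.21, 0.00 cfs.
ΣQ_DR = 547.3 cfs.
With Δt = 1 h = 3600 s, V = ΣQ_DR · Δt = 547.3 × 3600 = 1.97 × 10^6 ft³.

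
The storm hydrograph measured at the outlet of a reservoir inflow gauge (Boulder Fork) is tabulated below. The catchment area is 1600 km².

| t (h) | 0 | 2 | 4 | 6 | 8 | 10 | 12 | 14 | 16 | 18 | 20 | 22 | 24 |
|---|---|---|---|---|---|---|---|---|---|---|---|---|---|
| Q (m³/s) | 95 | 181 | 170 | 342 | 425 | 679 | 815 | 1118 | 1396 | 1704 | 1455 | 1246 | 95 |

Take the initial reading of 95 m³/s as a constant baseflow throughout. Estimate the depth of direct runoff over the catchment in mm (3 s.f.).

d ≈ 38.2 mm

Direct runoff: 0.0, 86.0, 75.0, 247.0, 330.0, 584.0, 720.0, 1023.0, 1301.0, 1609.0, 1360.0, 1151.0, 0.0 m³/s; ΣQ_DR = 8486 m³/s.
V = ΣQ_DR · Δt = 8486 × 7200 s = 6.110 × 10^7 m³.
Over A = 1600 km², depth = V / A = 38.2 mm.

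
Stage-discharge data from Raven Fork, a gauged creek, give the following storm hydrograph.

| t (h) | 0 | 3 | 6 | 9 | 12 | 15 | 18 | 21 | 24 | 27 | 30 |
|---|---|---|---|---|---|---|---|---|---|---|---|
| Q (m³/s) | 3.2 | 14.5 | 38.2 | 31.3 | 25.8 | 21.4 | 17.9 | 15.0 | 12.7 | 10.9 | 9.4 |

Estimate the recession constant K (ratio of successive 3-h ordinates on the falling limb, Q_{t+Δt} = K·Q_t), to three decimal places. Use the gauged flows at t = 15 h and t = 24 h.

K ≈ 0.840

Using the recession-limb readings at t = 15 h and t = 24 h: Q falls from 21.4 to 12.7 m³/s over 3 intervals.
K = (Q₂/Q₁)^(1/3) = (12.7/21.4)^(1/3) = 0.840.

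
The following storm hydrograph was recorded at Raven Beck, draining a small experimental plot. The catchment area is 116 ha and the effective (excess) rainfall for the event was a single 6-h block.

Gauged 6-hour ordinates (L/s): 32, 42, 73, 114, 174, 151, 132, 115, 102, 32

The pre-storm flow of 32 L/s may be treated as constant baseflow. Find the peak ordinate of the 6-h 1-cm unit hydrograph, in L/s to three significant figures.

U_p ≈ 118 L/s

Direct runoff: 0.0, 10.0, 41.0, 82.0, 142.0, 119.0, 100.0, 83.0, 70.0, 0.0 L/s; ΣQ_DR = 647.0 L/s, peak = 142.0 L/s.
Runoff depth d = ΣQ_DR·Δt / A = 647.0 × 21600 / (116 ha) = 12.05 mm.
The 1-cm UH is the DRH scaled by (10 mm)/d, so U_p = 142.0 × 10/12.05 = 118 L/s.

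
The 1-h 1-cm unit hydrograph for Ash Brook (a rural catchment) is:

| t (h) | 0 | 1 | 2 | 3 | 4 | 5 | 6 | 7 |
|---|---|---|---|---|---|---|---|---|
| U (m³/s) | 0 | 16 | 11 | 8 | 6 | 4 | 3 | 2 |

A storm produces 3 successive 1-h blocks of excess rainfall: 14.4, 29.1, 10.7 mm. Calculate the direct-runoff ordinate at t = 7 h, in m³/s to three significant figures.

By discrete convolution, Q_j = Σ (P_i / 10 mm) · U_{j−i}.
At t = 7 h (j=7): Q = (14.4/10)·2 + (29.1/10)·3 + (10.7/10)·4 = 15.9 m³/s.

Q ≈ 15.9 m³/s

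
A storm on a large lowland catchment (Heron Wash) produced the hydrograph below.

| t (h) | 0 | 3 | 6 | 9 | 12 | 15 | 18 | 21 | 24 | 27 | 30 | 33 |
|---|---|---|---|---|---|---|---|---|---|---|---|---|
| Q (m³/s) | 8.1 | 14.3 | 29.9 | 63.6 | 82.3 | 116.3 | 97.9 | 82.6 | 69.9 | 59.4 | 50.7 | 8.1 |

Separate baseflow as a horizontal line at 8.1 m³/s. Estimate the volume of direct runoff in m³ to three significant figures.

V ≈ 6.33 × 10^6 m³

Direct-runoff ordinates (Q − Q_b): 0.0, 6.2, 21.8, 55.5, 74.2, 108.2, 89.8, 74.5, 61.8, 51.3, 42.6, 0.0 m³/s.
ΣQ_DR = 585.9 m³/s.
With Δt = 3 h = 10800 s, V = ΣQ_DR · Δt = 585.9 × 10800 = 6.33 × 10^6 m³.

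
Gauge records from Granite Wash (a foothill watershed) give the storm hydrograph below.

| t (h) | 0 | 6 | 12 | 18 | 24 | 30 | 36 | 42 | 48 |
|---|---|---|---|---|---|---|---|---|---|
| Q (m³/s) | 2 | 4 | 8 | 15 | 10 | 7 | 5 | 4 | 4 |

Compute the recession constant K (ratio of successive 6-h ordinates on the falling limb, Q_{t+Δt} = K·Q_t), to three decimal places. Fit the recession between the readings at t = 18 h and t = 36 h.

K ≈ 0.693

Using the recession-limb readings at t = 18 h and t = 36 h: Q falls from 15 to 5 m³/s over 3 intervals.
K = (Q₂/Q₁)^(1/3) = (5/15)^(1/3) = 0.693.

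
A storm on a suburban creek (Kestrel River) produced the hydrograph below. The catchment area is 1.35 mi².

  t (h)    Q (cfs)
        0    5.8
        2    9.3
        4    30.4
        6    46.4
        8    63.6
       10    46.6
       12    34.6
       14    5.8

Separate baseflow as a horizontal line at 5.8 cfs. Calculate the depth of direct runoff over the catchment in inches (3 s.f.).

d ≈ 0.450 in

Direct runoff: 0.0, 3.5, 24.6, 40.6, 57.8, 40.8, 28.8, 0.0 cfs; ΣQ_DR = 196.1 cfs.
V = ΣQ_DR · Δt = 196.1 × 7200 s = 1.412 × 10^6 ft³.
Over A = 1.35 mi², depth = V / A = 0.450 in.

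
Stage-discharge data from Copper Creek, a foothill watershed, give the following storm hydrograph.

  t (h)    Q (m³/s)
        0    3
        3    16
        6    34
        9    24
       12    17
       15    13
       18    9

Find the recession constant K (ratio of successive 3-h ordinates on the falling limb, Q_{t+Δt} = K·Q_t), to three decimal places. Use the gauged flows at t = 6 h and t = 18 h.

K ≈ 0.717

Using the recession-limb readings at t = 6 h and t = 18 h: Q falls from 34 to 9 m³/s over 4 intervals.
K = (Q₂/Q₁)^(1/4) = (9/34)^(1/4) = 0.717.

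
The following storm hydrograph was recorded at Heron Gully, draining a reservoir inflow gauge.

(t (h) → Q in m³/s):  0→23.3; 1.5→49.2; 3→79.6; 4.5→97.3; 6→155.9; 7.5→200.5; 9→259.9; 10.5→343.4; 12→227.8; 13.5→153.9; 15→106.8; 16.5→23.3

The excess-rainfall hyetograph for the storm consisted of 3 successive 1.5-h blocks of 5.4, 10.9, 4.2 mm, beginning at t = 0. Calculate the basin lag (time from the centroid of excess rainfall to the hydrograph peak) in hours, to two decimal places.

t_L ≈ 8.34 h

Centroid of excess rainfall: t_c = Σ P_i·t̄_i / ΣP_i = 2.1622 h (block centres at 0.75, 2.25, 3.75 h).
Hydrograph peak occurs at t = 10.5 h, so basin lag t_L = 10.5 − 2.1622 = 8.34 h.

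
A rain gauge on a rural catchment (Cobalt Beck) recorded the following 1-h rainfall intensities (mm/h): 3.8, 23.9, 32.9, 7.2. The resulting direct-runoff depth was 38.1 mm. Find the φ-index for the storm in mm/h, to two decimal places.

Only the 2 blocks with intensity above φ contribute runoff: 23.9, 32.9 mm/h.
Σ(I−φ)·Δt = d  ⇒  (23.9+32.9 − 2φ)·1 = 38.1
φ = (56.80 − 38.1/1) / 2 = 9.35 mm/h.

φ ≈ 9.35 mm/h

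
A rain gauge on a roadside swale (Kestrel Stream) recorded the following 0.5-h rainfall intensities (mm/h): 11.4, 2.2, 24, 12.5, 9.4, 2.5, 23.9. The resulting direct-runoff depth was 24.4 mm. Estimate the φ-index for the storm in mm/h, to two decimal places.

φ ≈ 6.48 mm/h

Only the 5 blocks with intensity above φ contribute runoff: 11.4, 24, 12.5, 9.4, 23.9 mm/h.
Σ(I−φ)·Δt = d  ⇒  (11.4+24+12.5+9.4+23.9 − 5φ)·0.5 = 24.4
φ = (81.20 − 24.4/0.5) / 5 = 6.48 mm/h.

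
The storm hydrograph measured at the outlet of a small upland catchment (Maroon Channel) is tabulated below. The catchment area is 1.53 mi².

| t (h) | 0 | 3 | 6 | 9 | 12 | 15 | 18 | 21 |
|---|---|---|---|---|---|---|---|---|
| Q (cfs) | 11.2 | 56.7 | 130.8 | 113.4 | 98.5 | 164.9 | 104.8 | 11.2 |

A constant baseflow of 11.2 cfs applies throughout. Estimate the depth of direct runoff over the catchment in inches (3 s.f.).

Direct runoff: 0.0, 45.5, 119.6, 102.2, 87.3, 153.7, 93.6, 0.0 cfs; ΣQ_DR = 601.9 cfs.
V = ΣQ_DR · Δt = 601.9 × 10800 s = 6.501 × 10^6 ft³.
Over A = 1.53 mi², depth = V / A = 1.83 in.

d ≈ 1.83 in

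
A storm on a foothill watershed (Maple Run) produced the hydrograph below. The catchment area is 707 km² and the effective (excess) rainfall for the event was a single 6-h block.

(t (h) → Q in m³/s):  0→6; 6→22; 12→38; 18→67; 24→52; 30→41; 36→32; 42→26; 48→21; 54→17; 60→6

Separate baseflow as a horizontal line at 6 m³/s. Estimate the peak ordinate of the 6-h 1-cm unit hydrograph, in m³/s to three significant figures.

U_p ≈ 76.2 m³/s

Direct runoff: 0.0, 16.0, 32.0, 61.0, 46.0, 35.0, 26.0, 20.0, 15.0, 11.0, 0.0 m³/s; ΣQ_DR = 262.0 m³/s, peak = 61.0 m³/s.
Runoff depth d = ΣQ_DR·Δt / A = 262.0 × 21600 / (707 km²) = 8.005 mm.
The 1-cm UH is the DRH scaled by (10 mm)/d, so U_p = 61.0 × 10/8.005 = 76.2 m³/s.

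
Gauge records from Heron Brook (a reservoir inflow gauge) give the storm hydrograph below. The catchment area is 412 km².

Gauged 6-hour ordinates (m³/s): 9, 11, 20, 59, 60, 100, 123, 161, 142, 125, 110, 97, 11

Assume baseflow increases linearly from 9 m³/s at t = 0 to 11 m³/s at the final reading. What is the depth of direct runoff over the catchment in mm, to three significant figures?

d ≈ 47.1 mm

Direct runoff: 0.00, 1.83, 10.67, 49.50, 50.33, 90.17, 113.00, 150.83, 131.67, 114.50, 99.33, 86.17, 0.00 m³/s; ΣQ_DR = 898.0 m³/s.
V = ΣQ_DR · Δt = 898.0 × 21600 s = 1.940 × 10^7 m³.
Over A = 412 km², depth = V / A = 47.1 mm.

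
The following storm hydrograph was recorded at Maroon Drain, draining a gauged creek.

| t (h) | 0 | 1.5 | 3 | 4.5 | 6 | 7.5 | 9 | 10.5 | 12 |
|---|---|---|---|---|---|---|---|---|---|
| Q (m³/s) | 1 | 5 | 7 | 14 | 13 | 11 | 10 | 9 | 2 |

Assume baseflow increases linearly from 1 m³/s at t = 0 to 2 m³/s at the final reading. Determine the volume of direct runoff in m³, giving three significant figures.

V ≈ 3.16 × 10^5 m³

Direct-runoff ordinates (Q − Q_b): 0.00, 3.88, 5.75, 12.62, 11.50, 9.38, 8.25, 7.12, 0.00 m³/s.
ΣQ_DR = 58.50 m³/s.
With Δt = 1.5 h = 5400 s, V = ΣQ_DR · Δt = 58.50 × 5400 = 3.16 × 10^5 m³.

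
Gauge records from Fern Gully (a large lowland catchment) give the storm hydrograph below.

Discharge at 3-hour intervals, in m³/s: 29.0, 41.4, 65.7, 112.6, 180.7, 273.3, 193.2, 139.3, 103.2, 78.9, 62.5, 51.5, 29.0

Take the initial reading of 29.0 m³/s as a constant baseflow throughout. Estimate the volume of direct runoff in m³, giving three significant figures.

V ≈ 1.06 × 10^7 m³

Direct-runoff ordinates (Q − Q_b): 0.0, 12.4, 36.7, 83.6, 151.7, 244.3, 164.2, 110.3, 74.2, 49.9, 33.5, 22.5, 0.0 m³/s.
ΣQ_DR = 983.3 m³/s.
With Δt = 3 h = 10800 s, V = ΣQ_DR · Δt = 983.3 × 10800 = 1.06 × 10^7 m³.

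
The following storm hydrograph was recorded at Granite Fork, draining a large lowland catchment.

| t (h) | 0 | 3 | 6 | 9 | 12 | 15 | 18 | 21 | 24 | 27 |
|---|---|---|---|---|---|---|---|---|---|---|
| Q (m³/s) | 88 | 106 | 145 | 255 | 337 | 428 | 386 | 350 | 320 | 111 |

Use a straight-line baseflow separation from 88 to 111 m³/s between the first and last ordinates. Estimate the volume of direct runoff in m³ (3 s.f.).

V ≈ 1.65 × 10^7 m³

Direct-runoff ordinates (Q − Q_b): 0.00, 15.44, 51.89, 159.33, 238.78, 327.22, 282.67, 244.11, 211.56, 0.00 m³/s.
ΣQ_DR = 1531 m³/s.
With Δt = 3 h = 10800 s, V = ΣQ_DR · Δt = 1531 × 10800 = 1.65 × 10^7 m³.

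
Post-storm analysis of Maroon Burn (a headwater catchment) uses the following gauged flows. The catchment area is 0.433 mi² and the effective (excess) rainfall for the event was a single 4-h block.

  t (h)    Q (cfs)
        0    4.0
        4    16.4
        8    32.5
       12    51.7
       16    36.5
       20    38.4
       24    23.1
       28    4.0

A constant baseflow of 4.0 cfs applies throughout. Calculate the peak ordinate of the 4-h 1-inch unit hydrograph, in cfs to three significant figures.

Direct runoff: 0.0, 12.4, 28.5, 47.7, 32.5, 34.4, 19.1, 0.0 cfs; ΣQ_DR = 174.6 cfs, peak = 47.7 cfs.
Runoff depth d = ΣQ_DR·Δt / A = 174.6 × 14400 / (0.433 mi²) = 2.499 in.
The 1-inch UH is the DRH scaled by (1 in)/d, so U_p = 47.7 × 1/2.499 = 19.1 cfs.

U_p ≈ 19.1 cfs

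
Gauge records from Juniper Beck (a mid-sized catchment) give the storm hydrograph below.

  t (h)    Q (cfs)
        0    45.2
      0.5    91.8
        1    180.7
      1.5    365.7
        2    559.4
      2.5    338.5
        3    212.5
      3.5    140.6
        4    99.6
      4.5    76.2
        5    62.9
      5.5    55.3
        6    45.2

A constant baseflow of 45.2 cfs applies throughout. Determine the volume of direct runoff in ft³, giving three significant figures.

V ≈ 3.03 × 10^6 ft³

Direct-runoff ordinates (Q − Q_b): 0.0, 46.6, 135.5, 320.5, 514.2, 293.3, 167.3, 95.4, 54.4, 31.0, 17.7, 10.1, 0.0 cfs.
ΣQ_DR = 1686 cfs.
With Δt = 0.5 h = 1800 s, V = ΣQ_DR · Δt = 1686 × 1800 = 3.03 × 10^6 ft³.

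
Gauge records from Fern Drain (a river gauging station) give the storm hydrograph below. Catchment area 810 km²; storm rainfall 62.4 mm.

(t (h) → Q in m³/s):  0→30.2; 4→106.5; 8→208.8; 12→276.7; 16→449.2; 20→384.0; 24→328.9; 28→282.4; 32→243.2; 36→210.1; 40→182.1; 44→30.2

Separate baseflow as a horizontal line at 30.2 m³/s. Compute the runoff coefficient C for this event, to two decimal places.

ΣQ_DR = 2370 m³/s; V = ΣQ_DR·Δt = 3.413 × 10^7 m³.
Runoff depth d = V / A = 42.13 mm.
C = d / P = 42.13 / 62.4 = 0.68.

C ≈ 0.68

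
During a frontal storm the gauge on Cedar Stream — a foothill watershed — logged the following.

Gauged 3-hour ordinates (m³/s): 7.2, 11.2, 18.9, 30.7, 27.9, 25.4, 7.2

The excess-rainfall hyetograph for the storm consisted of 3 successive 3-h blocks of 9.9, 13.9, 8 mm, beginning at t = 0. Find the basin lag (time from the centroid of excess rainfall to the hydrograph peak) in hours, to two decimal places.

t_L ≈ 4.68 h

Centroid of excess rainfall: t_c = Σ P_i·t̄_i / ΣP_i = 4.3208 h (block centres at 1.5, 4.5, 7.5 h).
Hydrograph peak occurs at t = 9 h, so basin lag t_L = 9 − 4.3208 = 4.68 h.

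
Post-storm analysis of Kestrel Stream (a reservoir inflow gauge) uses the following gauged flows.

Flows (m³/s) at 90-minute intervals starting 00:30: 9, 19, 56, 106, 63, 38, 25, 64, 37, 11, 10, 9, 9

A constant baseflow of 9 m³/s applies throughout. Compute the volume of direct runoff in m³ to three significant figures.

Direct-runoff ordinates (Q − Q_b): 0.0, 10.0, 47.0, 97.0, 54.0, 29.0, 16.0, 55.0, 28.0, 2.0, 1.0, 0.0, 0.0 m³/s.
ΣQ_DR = 339.0 m³/s.
With Δt = 1.5 h = 5400 s, V = ΣQ_DR · Δt = 339.0 × 5400 = 1.83 × 10^6 m³.

V ≈ 1.83 × 10^6 m³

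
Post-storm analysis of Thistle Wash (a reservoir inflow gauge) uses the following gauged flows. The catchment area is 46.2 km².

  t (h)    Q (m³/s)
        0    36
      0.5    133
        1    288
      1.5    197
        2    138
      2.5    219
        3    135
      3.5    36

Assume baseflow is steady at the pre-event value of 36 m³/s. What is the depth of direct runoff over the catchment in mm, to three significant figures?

Direct runoff: 0.0, 97.0, 252.0, 161.0, 102.0, 183.0, 99.0, 0.0 m³/s; ΣQ_DR = 894.0 m³/s.
V = ΣQ_DR · Δt = 894.0 × 1800 s = 1.609 × 10^6 m³.
Over A = 46.2 km², depth = V / A = 34.8 mm.

d ≈ 34.8 mm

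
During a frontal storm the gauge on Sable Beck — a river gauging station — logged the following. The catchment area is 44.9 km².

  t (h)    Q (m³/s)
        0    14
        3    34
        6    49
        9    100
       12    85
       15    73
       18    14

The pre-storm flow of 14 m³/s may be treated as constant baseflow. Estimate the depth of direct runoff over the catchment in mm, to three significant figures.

Direct runoff: 0.0, 20.0, 35.0, 86.0, 71.0, 59.0, 0.0 m³/s; ΣQ_DR = 271.0 m³/s.
V = ΣQ_DR · Δt = 271.0 × 10800 s = 2.927 × 10^6 m³.
Over A = 44.9 km², depth = V / A = 65.2 mm.

d ≈ 65.2 mm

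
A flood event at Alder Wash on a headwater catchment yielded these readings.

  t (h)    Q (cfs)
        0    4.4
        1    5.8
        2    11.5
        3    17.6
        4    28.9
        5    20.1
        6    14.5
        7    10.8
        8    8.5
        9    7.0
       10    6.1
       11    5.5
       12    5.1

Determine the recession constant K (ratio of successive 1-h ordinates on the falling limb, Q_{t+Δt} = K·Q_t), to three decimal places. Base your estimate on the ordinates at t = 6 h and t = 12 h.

Using the recession-limb readings at t = 6 h and t = 12 h: Q falls from 14.5 to 5.1 cfs over 6 intervals.
K = (Q₂/Q₁)^(1/6) = (5.1/14.5)^(1/6) = 0.840.

K ≈ 0.840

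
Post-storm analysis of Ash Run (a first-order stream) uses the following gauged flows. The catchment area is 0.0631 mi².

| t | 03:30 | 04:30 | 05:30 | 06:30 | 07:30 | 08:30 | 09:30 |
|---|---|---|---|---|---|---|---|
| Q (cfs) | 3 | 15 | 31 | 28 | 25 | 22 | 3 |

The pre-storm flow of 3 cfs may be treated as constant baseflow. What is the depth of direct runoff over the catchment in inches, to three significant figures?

Direct runoff: 0.0, 12.0, 28.0, 25.0, 22.0, 19.0, 0.0 cfs; ΣQ_DR = 106.0 cfs.
V = ΣQ_DR · Δt = 106.0 × 3600 s = 3.816 × 10^5 ft³.
Over A = 0.0631 mi², depth = V / A = 2.60 in.

d ≈ 2.60 in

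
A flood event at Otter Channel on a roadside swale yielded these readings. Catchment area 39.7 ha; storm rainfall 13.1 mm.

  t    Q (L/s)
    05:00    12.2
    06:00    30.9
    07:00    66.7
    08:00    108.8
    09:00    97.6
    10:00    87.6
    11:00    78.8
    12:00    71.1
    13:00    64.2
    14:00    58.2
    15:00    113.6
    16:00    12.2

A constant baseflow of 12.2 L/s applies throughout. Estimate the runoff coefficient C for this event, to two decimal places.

ΣQ_DR = 655.5 L/s; V = ΣQ_DR·Δt = 2.360 × 10^6 L.
Runoff depth d = V / A = 5.944 mm.
C = d / P = 5.944 / 13.1 = 0.45.

C ≈ 0.45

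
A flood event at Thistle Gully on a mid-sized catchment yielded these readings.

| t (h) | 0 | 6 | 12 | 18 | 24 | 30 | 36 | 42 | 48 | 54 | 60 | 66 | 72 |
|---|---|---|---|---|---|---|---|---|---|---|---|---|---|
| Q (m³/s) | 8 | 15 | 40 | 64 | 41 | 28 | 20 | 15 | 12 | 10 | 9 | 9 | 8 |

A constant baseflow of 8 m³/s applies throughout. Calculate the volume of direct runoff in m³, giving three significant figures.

Direct-runoff ordinates (Q − Q_b): 0.0, 7.0, 32.0, 56.0, 33.0, 20.0, 12.0, 7.0, 4.0, 2.0, 1.0, 1.0, 0.0 m³/s.
ΣQ_DR = 175.0 m³/s.
With Δt = 6 h = 21600 s, V = ΣQ_DR · Δt = 175.0 × 21600 = 3.78 × 10^6 m³.

V ≈ 3.78 × 10^6 m³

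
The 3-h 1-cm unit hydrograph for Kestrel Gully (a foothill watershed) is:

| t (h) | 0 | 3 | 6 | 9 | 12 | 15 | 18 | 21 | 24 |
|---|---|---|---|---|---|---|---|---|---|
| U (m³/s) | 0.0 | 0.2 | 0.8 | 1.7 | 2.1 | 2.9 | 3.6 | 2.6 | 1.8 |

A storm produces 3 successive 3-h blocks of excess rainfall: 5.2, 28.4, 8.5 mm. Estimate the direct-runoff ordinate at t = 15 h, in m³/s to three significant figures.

Q ≈ 8.92 m³/s

By discrete convolution, Q_j = Σ (P_i / 10 mm) · U_{j−i}.
At t = 15 h (j=5): Q = (5.2/10)·2.9 + (28.4/10)·2.1 + (8.5/10)·1.7 = 8.92 m³/s.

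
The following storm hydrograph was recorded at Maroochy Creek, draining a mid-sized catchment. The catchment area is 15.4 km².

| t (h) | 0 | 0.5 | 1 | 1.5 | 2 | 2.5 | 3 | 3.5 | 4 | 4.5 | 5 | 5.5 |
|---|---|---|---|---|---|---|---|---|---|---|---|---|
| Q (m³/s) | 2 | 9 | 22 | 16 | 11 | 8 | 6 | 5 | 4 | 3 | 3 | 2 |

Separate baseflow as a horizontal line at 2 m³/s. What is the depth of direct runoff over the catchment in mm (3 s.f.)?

Direct runoff: 0.0, 7.0, 20.0, 14.0, 9.0, 6.0, 4.0, 3.0, 2.0, 1.0, 1.0, 0.0 m³/s; ΣQ_DR = 67.00 m³/s.
V = ΣQ_DR · Δt = 67.00 × 1800 s = 1.206 × 10^5 m³.
Over A = 15.4 km², depth = V / A = 7.83 mm.

d ≈ 7.83 mm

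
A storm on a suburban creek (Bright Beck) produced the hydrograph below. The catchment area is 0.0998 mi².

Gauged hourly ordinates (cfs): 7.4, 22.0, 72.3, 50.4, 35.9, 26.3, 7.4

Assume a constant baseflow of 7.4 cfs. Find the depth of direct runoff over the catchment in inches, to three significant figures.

Direct runoff: 0.0, 14.6, 64.9, 43.0, 28.5, 18.9, 0.0 cfs; ΣQ_DR = 169.9 cfs.
V = ΣQ_DR · Δt = 169.9 × 3600 s = 6.116 × 10^5 ft³.
Over A = 0.0998 mi², depth = V / A = 2.64 in.

d ≈ 2.64 in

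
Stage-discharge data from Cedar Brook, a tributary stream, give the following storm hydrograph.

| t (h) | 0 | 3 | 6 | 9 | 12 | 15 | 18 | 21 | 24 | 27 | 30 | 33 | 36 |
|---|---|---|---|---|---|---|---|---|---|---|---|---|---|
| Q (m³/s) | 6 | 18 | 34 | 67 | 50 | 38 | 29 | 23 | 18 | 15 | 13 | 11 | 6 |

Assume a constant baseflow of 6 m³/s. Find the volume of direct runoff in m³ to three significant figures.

Direct-runoff ordinates (Q − Q_b): 0.0, 12.0, 28.0, 61.0, 44.0, 32.0, 23.0, 17.0, 12.0, 9.0, 7.0, 5.0, 0.0 m³/s.
ΣQ_DR = 250.0 m³/s.
With Δt = 3 h = 10800 s, V = ΣQ_DR · Δt = 250.0 × 10800 = 2.70 × 10^6 m³.

V ≈ 2.70 × 10^6 m³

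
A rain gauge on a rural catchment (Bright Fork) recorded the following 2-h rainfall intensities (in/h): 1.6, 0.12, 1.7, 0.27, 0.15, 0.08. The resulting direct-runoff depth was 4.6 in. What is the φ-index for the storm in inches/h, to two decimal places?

Only the 2 blocks with intensity above φ contribute runoff: 1.6, 1.7 in/h.
Σ(I−φ)·Δt = d  ⇒  (1.6+1.7 − 2φ)·2 = 4.6
φ = (3.300 − 4.6/2) / 2 = 0.50 in/h.

φ ≈ 0.50 in/h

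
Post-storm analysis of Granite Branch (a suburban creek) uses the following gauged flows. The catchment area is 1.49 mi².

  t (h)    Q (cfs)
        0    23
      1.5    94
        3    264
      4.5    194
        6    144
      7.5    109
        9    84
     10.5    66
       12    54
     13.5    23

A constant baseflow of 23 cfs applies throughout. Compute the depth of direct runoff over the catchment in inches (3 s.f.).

Direct runoff: 0.0, 71.0, 241.0, 171.0, 121.0, 86.0, 61.0, 43.0, 31.0, 0.0 cfs; ΣQ_DR = 825.0 cfs.
V = ΣQ_DR · Δt = 825.0 × 5400 s = 4.455 × 10^6 ft³.
Over A = 1.49 mi², depth = V / A = 1.29 in.

d ≈ 1.29 in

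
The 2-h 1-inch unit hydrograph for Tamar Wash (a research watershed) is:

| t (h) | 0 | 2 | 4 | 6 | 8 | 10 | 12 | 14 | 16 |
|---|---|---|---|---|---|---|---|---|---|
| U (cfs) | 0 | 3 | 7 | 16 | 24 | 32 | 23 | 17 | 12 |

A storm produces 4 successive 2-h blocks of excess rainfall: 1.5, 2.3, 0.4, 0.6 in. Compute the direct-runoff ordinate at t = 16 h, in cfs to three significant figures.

By discrete convolution, Q_j = Σ (P_i / 1 in) · U_{j−i}.
At t = 16 h (j=8): Q = (1.5/1)·12 + (2.3/1)·17 + (0.4/1)·23 + (0.6/1)·32 = 85.5 cfs.

Q ≈ 85.5 cfs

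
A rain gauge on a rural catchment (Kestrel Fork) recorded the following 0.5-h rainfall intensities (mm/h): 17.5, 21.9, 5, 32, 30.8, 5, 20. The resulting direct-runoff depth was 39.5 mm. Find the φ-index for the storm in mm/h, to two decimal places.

φ ≈ 8.64 mm/h

Only the 5 blocks with intensity above φ contribute runoff: 17.5, 21.9, 32, 30.8, 20 mm/h.
Σ(I−φ)·Δt = d  ⇒  (17.5+21.9+32+30.8+20 − 5φ)·0.5 = 39.5
φ = (122.2 − 39.5/0.5) / 5 = 8.64 mm/h.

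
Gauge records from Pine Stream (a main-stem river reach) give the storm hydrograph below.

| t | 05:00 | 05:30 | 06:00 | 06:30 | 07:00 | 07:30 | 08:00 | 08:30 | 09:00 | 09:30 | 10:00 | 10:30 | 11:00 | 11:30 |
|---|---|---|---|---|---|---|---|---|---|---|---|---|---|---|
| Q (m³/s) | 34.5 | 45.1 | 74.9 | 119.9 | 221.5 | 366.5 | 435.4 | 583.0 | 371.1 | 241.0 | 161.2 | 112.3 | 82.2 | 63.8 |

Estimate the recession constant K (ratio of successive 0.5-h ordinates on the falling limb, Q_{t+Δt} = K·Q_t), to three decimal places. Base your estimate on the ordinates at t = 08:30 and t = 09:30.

Using the recession-limb readings at t = 08:30 and t = 09:30: Q falls from 583.0 to 241.0 m³/s over 2 intervals.
K = (Q₂/Q₁)^(1/2) = (241.0/583.0)^(1/2) = 0.643.

K ≈ 0.643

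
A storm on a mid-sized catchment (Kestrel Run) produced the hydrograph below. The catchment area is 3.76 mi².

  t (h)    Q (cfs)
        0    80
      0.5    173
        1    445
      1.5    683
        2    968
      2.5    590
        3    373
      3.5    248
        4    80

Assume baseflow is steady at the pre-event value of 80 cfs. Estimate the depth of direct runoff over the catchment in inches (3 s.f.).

Direct runoff: 0.0, 93.0, 365.0, 603.0, 888.0, 510.0, 293.0, 168.0, 0.0 cfs; ΣQ_DR = 2920 cfs.
V = ΣQ_DR · Δt = 2920 × 1800 s = 5.256 × 10^6 ft³.
Over A = 3.76 mi², depth = V / A = 0.602 in.

d ≈ 0.602 in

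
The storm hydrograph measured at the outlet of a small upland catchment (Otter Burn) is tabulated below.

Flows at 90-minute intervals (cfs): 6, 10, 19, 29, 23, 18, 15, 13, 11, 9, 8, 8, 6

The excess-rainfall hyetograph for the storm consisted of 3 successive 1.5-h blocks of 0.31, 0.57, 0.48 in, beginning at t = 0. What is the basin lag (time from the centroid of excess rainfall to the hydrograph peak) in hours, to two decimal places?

Centroid of excess rainfall: t_c = Σ P_i·t̄_i / ΣP_i = 2.4375 h (block centres at 0.75, 2.25, 3.75 h).
Hydrograph peak occurs at t = 4.5 h, so basin lag t_L = 4.5 − 2.4375 = 2.06 h.

t_L ≈ 2.06 h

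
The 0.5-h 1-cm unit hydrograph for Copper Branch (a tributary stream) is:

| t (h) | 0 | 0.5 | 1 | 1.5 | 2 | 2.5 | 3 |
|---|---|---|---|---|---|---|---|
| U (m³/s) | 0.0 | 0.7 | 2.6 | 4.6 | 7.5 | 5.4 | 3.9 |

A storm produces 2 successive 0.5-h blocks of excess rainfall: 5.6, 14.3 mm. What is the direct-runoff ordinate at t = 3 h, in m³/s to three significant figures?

By discrete convolution, Q_j = Σ (P_i / 10 mm) · U_{j−i}.
At t = 3 h (j=6): Q = (5.6/10)·3.9 + (14.3/10)·5.4 = 9.91 m³/s.

Q ≈ 9.91 m³/s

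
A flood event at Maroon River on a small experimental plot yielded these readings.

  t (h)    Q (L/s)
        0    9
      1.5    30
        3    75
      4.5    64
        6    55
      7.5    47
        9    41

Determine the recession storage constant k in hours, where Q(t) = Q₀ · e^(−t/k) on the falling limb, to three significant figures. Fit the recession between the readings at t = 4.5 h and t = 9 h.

On the falling limb, Q drops from 64 to 41 L/s between t = 4.5 h and t = 9 h (Δt = 4.5 h).
k = −Δt / ln(Q₂/Q₁) = −4.5 / ln(41/64) = 10.1 h.

k ≈ 10.1 h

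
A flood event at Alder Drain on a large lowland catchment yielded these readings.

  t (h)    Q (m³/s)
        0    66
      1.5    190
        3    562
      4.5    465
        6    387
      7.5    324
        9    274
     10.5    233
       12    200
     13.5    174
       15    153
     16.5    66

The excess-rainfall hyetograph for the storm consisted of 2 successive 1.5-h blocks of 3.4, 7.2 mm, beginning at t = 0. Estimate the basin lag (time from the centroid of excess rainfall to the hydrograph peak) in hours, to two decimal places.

Centroid of excess rainfall: t_c = Σ P_i·t̄_i / ΣP_i = 1.7689 h (block centres at 0.75, 2.25 h).
Hydrograph peak occurs at t = 3 h, so basin lag t_L = 3 − 1.7689 = 1.23 h.

t_L ≈ 1.23 h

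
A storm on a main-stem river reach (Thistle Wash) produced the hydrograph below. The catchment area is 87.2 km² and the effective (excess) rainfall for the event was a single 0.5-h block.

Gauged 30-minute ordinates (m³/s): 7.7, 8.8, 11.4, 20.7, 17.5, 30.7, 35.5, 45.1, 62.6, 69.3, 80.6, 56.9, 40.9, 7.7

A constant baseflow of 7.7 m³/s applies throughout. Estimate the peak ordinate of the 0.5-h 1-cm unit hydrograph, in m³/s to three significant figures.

U_p ≈ 91.1 m³/s

Direct runoff: 0.0, 1.1, 3.7, 13.0, 9.8, 23.0, 27.8, 37.4, 54.9, 61.6, 72.9, 49.2, 33.2, 0.0 m³/s; ΣQ_DR = 387.6 m³/s, peak = 72.9 m³/s.
Runoff depth d = ΣQ_DR·Δt / A = 387.6 × 1800 / (87.2 km²) = 8.001 mm.
The 1-cm UH is the DRH scaled by (10 mm)/d, so U_p = 72.9 × 10/8.001 = 91.1 m³/s.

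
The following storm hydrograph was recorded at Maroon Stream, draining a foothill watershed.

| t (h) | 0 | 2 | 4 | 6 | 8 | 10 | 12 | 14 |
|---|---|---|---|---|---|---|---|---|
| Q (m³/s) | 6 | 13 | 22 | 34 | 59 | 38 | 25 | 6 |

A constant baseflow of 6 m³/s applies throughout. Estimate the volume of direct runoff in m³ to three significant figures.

V ≈ 1.12 × 10^6 m³

Direct-runoff ordinates (Q − Q_b): 0.0, 7.0, 16.0, 28.0, 53.0, 32.0, 19.0, 0.0 m³/s.
ΣQ_DR = 155.0 m³/s.
With Δt = 2 h = 7200 s, V = ΣQ_DR · Δt = 155.0 × 7200 = 1.12 × 10^6 m³.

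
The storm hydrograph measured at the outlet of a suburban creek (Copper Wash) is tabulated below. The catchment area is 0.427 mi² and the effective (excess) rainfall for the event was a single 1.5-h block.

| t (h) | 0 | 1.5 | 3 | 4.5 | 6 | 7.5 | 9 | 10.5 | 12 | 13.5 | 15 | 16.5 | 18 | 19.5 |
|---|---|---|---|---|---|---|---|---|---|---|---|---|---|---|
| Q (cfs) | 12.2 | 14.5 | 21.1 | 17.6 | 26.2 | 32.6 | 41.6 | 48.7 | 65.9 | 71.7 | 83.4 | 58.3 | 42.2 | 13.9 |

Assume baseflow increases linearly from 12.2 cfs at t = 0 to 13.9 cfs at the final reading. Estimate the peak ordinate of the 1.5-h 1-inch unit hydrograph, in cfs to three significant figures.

Direct runoff: 0.00, 2.17, 8.64, 5.01, 13.48, 19.75, 28.62, 35.58, 52.65, 58.32, 69.89, 44.66, 28.43, 0.00 cfs; ΣQ_DR = 367.2 cfs, peak = 69.89 cfs.
Runoff depth d = ΣQ_DR·Δt / A = 367.2 × 5400 / (0.427 mi²) = 1.999 in.
The 1-inch UH is the DRH scaled by (1 in)/d, so U_p = 69.89 × 1/1.999 = 35.0 cfs.

U_p ≈ 35.0 cfs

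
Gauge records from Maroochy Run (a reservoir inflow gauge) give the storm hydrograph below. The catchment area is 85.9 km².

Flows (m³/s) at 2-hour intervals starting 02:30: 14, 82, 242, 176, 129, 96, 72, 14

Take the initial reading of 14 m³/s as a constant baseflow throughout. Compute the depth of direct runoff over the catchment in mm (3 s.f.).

d ≈ 59.8 mm

Direct runoff: 0.0, 68.0, 228.0, 162.0, 115.0, 82.0, 58.0, 0.0 m³/s; ΣQ_DR = 713.0 m³/s.
V = ΣQ_DR · Δt = 713.0 × 7200 s = 5.134 × 10^6 m³.
Over A = 85.9 km², depth = V / A = 59.8 mm.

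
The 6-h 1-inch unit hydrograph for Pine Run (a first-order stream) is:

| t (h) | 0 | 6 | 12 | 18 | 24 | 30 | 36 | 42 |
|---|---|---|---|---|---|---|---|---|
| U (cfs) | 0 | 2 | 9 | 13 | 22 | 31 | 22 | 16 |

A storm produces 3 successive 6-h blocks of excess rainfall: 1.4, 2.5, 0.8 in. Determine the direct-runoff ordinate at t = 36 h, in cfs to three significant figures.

By discrete convolution, Q_j = Σ (P_i / 1 in) · U_{j−i}.
At t = 36 h (j=6): Q = (1.4/1)·22 + (2.5/1)·31 + (0.8/1)·22 = 126 cfs.

Q ≈ 126 cfs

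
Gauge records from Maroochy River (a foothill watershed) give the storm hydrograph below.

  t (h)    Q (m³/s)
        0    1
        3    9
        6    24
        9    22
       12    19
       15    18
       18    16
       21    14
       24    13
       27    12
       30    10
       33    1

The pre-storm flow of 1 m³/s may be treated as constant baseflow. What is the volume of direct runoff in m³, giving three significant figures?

V ≈ 1.59 × 10^6 m³

Direct-runoff ordinates (Q − Q_b): 0.0, 8.0, 23.0, 21.0, 18.0, 17.0, 15.0, 13.0, 12.0, 11.0, 9.0, 0.0 m³/s.
ΣQ_DR = 147.0 m³/s.
With Δt = 3 h = 10800 s, V = ΣQ_DR · Δt = 147.0 × 10800 = 1.59 × 10^6 m³.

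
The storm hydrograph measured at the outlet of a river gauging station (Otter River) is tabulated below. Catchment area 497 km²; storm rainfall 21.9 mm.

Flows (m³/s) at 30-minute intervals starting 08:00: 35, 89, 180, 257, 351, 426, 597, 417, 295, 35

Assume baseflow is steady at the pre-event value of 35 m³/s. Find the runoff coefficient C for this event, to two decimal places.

ΣQ_DR = 2332 m³/s; V = ΣQ_DR·Δt = 4.198 × 10^6 m³.
Runoff depth d = V / A = 8.446 mm.
C = d / P = 8.446 / 21.9 = 0.39.

C ≈ 0.39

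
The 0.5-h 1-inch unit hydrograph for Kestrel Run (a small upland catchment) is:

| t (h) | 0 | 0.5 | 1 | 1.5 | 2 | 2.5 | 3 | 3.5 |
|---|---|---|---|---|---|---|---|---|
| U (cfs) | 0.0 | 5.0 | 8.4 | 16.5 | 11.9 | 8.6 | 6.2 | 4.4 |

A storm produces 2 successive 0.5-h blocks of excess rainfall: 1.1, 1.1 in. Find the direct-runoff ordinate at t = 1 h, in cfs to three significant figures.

Q ≈ 14.7 cfs

By discrete convolution, Q_j = Σ (P_i / 1 in) · U_{j−i}.
At t = 1 h (j=2): Q = (1.1/1)·8.4 + (1.1/1)·5.0 = 14.7 cfs.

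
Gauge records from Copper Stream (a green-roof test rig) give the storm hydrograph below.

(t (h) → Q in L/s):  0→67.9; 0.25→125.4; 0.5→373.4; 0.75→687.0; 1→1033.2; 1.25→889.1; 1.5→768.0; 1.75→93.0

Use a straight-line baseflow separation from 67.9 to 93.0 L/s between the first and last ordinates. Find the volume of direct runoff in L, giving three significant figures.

Direct-runoff ordinates (Q − Q_b): 0.00, 53.91, 298.33, 608.34, 950.96, 803.27, 678.59, 0.00 L/s.
ΣQ_DR = 3393 L/s.
With Δt = 0.25 h = 900 s, V = ΣQ_DR · Δt = 3393 × 900 = 3.05 × 10^6 L.

V ≈ 3.05 × 10^6 L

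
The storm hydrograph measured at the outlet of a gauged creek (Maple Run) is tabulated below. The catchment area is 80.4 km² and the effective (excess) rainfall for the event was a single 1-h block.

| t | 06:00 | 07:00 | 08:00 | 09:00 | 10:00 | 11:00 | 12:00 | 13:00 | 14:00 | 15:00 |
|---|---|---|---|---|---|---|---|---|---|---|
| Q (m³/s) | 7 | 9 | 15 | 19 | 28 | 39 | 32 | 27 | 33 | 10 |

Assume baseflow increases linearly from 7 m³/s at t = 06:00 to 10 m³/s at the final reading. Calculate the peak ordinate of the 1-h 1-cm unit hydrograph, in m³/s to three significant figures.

U_p ≈ 50.6 m³/s

Direct runoff: 0.00, 1.67, 7.33, 11.00, 19.67, 30.33, 23.00, 17.67, 23.33, 0.00 m³/s; ΣQ_DR = 134.0 m³/s, peak = 30.33 m³/s.
Runoff depth d = ΣQ_DR·Δt / A = 134.0 × 3600 / (80.4 km²) = 6.000 mm.
The 1-cm UH is the DRH scaled by (10 mm)/d, so U_p = 30.33 × 10/6.000 = 50.6 m³/s.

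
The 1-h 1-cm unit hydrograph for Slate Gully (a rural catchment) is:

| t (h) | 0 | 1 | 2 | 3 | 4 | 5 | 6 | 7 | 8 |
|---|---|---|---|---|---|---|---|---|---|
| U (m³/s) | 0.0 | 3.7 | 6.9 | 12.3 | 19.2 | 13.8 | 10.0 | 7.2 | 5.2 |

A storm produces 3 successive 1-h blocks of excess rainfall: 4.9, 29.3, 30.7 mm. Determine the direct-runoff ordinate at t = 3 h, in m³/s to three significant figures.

By discrete convolution, Q_j = Σ (P_i / 10 mm) · U_{j−i}.
At t = 3 h (j=3): Q = (4.9/10)·12.3 + (29.3/10)·6.9 + (30.7/10)·3.7 = 37.6 m³/s.

Q ≈ 37.6 m³/s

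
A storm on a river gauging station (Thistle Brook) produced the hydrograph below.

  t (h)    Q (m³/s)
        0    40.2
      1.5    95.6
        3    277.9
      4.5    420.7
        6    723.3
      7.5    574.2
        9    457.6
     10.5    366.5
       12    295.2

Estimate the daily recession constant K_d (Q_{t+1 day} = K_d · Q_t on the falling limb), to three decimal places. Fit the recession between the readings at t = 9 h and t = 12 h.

K_d ≈ 0.030

Between t = 9 h and t = 12 h the flow falls from 457.6 to 295.2 m³/s over 2×1.5 h = 3 h.
Per-interval ratio K = (295.2/457.6)^(1/2) = 0.8032; K_d = K^(24/1.5) = 0.030.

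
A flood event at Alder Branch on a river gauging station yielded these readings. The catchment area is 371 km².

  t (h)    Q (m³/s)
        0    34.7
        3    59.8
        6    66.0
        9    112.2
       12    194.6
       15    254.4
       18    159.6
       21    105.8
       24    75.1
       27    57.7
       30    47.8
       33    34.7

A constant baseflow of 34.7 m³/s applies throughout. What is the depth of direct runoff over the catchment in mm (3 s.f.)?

d ≈ 22.9 mm

Direct runoff: 0.0, 25.1, 31.3, 77.5, 159.9, 219.7, 124.9, 71.1, 40.4, 23.0, 13.1, 0.0 m³/s; ΣQ_DR = 786.0 m³/s.
V = ΣQ_DR · Δt = 786.0 × 10800 s = 8.489 × 10^6 m³.
Over A = 371 km², depth = V / A = 22.9 mm.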